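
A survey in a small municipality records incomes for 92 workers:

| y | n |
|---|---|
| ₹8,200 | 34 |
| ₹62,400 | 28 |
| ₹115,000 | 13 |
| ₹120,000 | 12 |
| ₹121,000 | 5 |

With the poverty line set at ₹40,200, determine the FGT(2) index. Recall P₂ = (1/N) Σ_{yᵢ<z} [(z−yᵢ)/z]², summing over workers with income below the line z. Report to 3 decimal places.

Poor units: 34×₹8,200 (q = 34 of N = 92).
Normalized shortfalls: (40200−8200)/40200 = 0.7960 (×34).
Squared: 0.6336 (×34).
Sum = 21.544021; P₂ = 21.544021 / 92 = 0.234.

0.234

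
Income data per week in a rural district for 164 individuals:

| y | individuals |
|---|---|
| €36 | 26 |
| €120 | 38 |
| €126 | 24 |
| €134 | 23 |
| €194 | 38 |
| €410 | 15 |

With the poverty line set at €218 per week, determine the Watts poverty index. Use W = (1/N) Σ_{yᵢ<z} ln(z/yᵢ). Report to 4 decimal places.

0.5994

Incomes under z: 26×€36, 38×€120, 24×€126, 23×€134, 38×€194 (q = 149 of N = 164).
ln(z/y) terms: ln(218/36) = 1.8010 (×26); ln(218/120) = 0.5970 (×38); ln(218/126) = 0.5482 (×24); ln(218/134) = 0.4867 (×23); ln(218/194) = 0.1166 (×38).
W = 98.293895 / 164 = 0.5994.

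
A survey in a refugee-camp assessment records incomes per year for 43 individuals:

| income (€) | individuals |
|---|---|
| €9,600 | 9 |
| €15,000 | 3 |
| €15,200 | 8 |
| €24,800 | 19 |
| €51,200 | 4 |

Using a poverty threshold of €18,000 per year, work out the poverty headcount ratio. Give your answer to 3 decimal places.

0.465

20 of the 43 individuals have income below €18,000.
H = 20/43 = 0.465.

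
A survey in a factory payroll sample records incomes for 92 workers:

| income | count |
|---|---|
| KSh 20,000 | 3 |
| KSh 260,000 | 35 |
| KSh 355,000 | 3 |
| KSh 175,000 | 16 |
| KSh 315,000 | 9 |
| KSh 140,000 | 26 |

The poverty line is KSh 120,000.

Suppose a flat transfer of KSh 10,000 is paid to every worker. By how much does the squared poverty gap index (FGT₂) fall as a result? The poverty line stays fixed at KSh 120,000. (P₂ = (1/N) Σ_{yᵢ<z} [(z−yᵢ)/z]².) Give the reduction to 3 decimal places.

0.004

Before: below the line — 3×KSh 20,000; squared poverty gap index (FGT₂) = 0.02264.
After the KSh 10,000 transfer: below the line — 3×KSh 30,000; squared poverty gap index (FGT₂) = 0.01834.
Reduction = 0.02264 − 0.01834 = 0.004.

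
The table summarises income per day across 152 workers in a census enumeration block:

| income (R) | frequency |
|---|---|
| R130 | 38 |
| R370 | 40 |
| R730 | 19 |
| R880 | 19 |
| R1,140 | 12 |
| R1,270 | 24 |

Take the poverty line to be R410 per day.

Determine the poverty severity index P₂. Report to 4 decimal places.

0.1191

Poor units: 38×R130, 40×R370 (q = 78 of N = 152).
Normalized shortfalls: (410−130)/410 = 0.6829 (×38); (410−370)/410 = 0.0976 (×40).
Squared: 0.4664 (×38); 0.0095 (×40).
Sum = 18.103510; P₂ = 18.103510 / 152 = 0.1191.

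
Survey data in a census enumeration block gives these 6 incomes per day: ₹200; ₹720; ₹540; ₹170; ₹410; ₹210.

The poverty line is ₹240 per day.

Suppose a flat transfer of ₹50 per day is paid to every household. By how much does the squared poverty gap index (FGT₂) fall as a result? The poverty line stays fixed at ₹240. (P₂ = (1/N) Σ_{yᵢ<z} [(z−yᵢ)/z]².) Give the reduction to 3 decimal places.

Before: below the line — ₹170, ₹200, ₹210; squared poverty gap index (FGT₂) = 0.02141.
After the ₹50 transfer: below the line — ₹220; squared poverty gap index (FGT₂) = 0.00116.
Reduction = 0.02141 − 0.00116 = 0.020.

0.020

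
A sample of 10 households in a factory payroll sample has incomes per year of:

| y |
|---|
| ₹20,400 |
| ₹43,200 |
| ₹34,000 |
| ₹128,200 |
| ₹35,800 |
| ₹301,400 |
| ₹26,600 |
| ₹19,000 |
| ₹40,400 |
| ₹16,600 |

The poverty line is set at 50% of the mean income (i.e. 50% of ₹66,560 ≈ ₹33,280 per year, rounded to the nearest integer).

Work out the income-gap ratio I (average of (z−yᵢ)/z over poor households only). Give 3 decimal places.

Below z: ₹16,600, ₹19,000, ₹20,400, ₹26,600 (q = 4 of N = 10).
Relative gaps: 0.5012, 0.4291, 0.3870, 0.2007; sum = 1.518029.
The income-gap ratio divides by q (the poor only): 1.518029 / 4 = 0.380.

0.380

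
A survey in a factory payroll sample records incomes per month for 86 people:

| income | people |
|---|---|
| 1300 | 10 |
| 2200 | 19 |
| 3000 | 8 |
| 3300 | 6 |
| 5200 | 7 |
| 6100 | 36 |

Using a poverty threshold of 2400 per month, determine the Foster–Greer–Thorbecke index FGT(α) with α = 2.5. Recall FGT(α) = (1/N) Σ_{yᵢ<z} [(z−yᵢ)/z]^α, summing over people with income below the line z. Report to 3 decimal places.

0.017

Poor units: 10×1300, 19×2200 (q = 29 of N = 86).
Gap ratios (z−y)/z: (2400−1300)/2400 = 0.4583 (×10); (2400−2200)/2400 = 0.0833 (×19).
Raised to α = 2.5: 0.14222 (×10); 0.00200 (×19).
Sum = 1.460266; FGT(2.5) = 1.460266 / 86 = 0.017.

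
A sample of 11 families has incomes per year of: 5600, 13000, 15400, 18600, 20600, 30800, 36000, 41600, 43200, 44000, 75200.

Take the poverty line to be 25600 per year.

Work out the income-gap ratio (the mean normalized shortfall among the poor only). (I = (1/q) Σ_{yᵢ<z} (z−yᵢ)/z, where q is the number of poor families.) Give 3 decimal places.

0.428

Below z: 5600, 13000, 15400, 18600, 20600 (q = 5 of N = 11).
Relative gaps: 0.7812, 0.4922, 0.3984, 0.2734, 0.1953; sum = 2.140625.
I averages over the q = 5 poor units only: 2.140625 / 5 = 0.428.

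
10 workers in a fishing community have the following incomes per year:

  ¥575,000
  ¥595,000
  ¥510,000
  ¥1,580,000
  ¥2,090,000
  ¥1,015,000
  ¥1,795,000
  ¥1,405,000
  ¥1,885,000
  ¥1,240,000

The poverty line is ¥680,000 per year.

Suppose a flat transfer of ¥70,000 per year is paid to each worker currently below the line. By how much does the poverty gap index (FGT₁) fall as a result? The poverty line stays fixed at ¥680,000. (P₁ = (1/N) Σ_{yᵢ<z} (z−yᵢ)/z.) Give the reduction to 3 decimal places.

0.031

Before: below the line — ¥510,000, ¥575,000, ¥595,000; poverty gap index (FGT₁) = 0.05294.
After the ¥70,000 transfer: below the line — ¥580,000, ¥645,000, ¥665,000; poverty gap index (FGT₁) = 0.02206.
Reduction = 0.05294 − 0.02206 = 0.031.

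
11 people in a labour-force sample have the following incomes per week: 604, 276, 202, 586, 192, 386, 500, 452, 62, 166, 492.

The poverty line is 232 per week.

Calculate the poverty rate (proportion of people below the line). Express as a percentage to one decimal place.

4 of the 11 people have income below 232.
H = 4/11 = 36.4%.

36.4%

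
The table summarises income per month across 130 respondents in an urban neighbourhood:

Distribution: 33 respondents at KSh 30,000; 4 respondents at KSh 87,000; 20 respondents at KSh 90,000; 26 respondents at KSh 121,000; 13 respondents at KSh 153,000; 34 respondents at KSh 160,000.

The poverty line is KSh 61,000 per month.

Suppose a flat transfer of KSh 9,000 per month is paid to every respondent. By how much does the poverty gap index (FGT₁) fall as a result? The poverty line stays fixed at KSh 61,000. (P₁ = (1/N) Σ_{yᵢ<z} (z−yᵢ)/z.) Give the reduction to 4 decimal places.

0.0375

Before: below the line — 33×KSh 30,000; poverty gap index (FGT₁) = 0.129004.
After the KSh 9,000 transfer: below the line — 33×KSh 39,000; poverty gap index (FGT₁) = 0.091551.
Reduction = 0.129004 − 0.091551 = 0.0375.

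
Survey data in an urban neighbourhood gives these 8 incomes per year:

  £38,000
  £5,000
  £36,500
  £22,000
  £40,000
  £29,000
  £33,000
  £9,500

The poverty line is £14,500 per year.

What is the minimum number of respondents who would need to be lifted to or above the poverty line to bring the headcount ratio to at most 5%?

2

2 of the 8 respondents are poor, so H = 2/8 = 0.250.
A headcount ratio of at most 5% allows at most ⌊0.05 × 8⌋ = 0 poor respondents.
So at least 2 − 0 = 2 must be lifted.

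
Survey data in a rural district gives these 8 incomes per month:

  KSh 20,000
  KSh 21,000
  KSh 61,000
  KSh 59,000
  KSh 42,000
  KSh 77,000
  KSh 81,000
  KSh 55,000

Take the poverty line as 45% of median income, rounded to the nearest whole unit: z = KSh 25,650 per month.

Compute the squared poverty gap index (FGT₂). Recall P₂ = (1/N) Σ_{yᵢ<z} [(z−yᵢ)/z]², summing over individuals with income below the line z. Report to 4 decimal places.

Below the line: KSh 20,000, KSh 21,000 (q = 2 of N = 8).
Normalized shortfalls: (25650−20000)/25650 = 0.2203; (25650−21000)/25650 = 0.1813.
Squared: 0.0485; 0.0329.
Sum = 0.081385; P₂ = 0.081385 / 8 = 0.0102.

0.0102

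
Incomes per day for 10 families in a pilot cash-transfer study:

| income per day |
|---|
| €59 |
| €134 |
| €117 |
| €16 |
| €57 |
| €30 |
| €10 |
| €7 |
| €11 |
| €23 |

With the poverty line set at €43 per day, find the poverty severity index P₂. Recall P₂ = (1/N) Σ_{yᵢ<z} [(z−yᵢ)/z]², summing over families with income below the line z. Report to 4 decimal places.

Below z: €7, €10, €11, €16, €23, €30 (q = 6 of N = 10).
Shortfall ratios: (43−7)/43 = 0.8372; (43−10)/43 = 0.7674; (43−11)/43 = 0.7442; (43−16)/43 = 0.6279; (43−23)/43 = 0.4651; (43−30)/43 = 0.3023.
Squared: 0.7009; 0.5890; 0.5538; 0.3943; 0.2163; 0.0914.
Sum = 2.545700; P₂ = 2.545700 / 10 = 0.2546.

0.2546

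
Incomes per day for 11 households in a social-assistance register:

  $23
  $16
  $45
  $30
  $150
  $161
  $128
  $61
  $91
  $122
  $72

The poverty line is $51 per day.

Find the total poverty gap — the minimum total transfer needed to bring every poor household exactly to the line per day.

Poor units: $16, $23, $30, $45 (q = 4 of N = 11).
Individual gaps: 51−16 = 35; 51−23 = 28; 51−30 = 21; 51−45 = 6.
Aggregate gap = $90.

$90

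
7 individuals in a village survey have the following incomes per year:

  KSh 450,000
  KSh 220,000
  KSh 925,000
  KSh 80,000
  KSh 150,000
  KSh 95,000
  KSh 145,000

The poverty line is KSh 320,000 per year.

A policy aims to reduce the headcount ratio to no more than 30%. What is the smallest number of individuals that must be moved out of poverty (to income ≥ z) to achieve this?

5 of the 7 individuals are poor, so H = 5/7 = 0.714.
A headcount ratio of at most 30% allows at most ⌊0.30 × 7⌋ = 2 poor individuals.
So at least 5 − 2 = 3 must be lifted.

3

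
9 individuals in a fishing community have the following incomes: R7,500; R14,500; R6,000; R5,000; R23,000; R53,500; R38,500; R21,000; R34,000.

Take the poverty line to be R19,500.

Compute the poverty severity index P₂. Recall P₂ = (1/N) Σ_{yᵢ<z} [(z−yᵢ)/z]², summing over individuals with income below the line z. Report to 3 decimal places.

Poor units: R5,000, R6,000, R7,500, R14,500 (q = 4 of N = 9).
Gap ratios (z−y)/z: (19500−5000)/19500 = 0.7436; (19500−6000)/19500 = 0.6923; (19500−7500)/19500 = 0.6154; (19500−14500)/19500 = 0.2564.
Squared: 0.5529; 0.4793; 0.3787; 0.0657.
Sum = 1.476660; P₂ = 1.476660 / 9 = 0.164.

0.164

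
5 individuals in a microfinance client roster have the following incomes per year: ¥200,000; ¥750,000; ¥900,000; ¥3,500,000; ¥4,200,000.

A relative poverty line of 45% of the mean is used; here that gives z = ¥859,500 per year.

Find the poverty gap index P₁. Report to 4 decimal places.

0.1789

Below z: ¥200,000, ¥750,000 (q = 2 of N = 5).
Relative gaps: (859500−200000)/859500 = 0.7673; (859500−750000)/859500 = 0.1274.
Σ = 0.894706. Dividing by the full population N = 5 gives P₁ = 0.1789.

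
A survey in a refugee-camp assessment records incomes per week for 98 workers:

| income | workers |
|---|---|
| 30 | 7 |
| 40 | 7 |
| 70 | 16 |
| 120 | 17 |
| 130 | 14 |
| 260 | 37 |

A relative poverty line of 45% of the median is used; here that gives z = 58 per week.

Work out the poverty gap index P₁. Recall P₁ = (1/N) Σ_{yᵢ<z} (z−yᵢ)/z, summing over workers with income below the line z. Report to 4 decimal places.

0.0567

Below z: 7×30, 7×40 (q = 14 of N = 98).
Normalized shortfalls: (58−30)/58 = 0.4828 (×7); (58−40)/58 = 0.3103 (×7).
Σ = 5.551724. Dividing by the full population N = 98 gives P₁ = 0.0567.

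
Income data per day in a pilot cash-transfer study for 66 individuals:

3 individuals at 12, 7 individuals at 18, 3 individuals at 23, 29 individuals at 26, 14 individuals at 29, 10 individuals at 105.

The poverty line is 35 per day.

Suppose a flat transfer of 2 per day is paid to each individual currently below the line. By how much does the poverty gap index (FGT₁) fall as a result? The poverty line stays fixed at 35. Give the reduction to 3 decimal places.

Before: below the line — 3×12, 7×18, 3×23, 29×26, 14×29; poverty gap index (FGT₁) = 0.24632.
After the 2 transfer: below the line — 3×14, 7×20, 3×25, 29×28, 14×31; poverty gap index (FGT₁) = 0.19784.
Reduction = 0.24632 − 0.19784 = 0.048.

0.048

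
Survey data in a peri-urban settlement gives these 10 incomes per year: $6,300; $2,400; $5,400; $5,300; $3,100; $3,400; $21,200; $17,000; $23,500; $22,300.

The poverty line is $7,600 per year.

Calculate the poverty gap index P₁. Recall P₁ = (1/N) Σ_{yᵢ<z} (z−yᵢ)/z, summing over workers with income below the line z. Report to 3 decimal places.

0.259

Incomes under z: $2,400, $3,100, $3,400, $5,300, $5,400, $6,300 (q = 6 of N = 10).
Normalized shortfalls: (7600−2400)/7600 = 0.6842; (7600−3100)/7600 = 0.5921; (7600−3400)/7600 = 0.5526; (7600−5300)/7600 = 0.3026; (7600−5400)/7600 = 0.2895; (7600−6300)/7600 = 0.1711.
Σ = 2.592105. Dividing by the full population N = 10 gives P₁ = 0.259.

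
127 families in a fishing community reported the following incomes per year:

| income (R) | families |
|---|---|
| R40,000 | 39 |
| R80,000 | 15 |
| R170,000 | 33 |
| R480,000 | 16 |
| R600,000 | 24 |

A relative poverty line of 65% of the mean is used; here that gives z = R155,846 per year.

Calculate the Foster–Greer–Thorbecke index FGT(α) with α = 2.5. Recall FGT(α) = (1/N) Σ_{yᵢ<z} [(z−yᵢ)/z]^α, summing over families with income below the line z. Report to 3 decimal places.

0.166

Below z: 39×R40,000, 15×R80,000 (q = 54 of N = 127).
Normalized shortfalls: (155846−40000)/155846 = 0.7433 (×39); (155846−80000)/155846 = 0.4867 (×15).
Raised to α = 2.5: 0.47639 (×39); 0.16523 (×15).
Sum = 21.057716; FGT(2.5) = 21.057716 / 127 = 0.166.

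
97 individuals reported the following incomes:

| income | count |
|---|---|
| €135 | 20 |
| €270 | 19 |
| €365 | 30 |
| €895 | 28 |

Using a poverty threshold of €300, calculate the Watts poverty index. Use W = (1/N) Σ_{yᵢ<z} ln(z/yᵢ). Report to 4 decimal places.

Poor units: 20×€135, 19×€270 (q = 39 of N = 97).
Log shortfalls: ln(300/135) = 0.7985 (×20); ln(300/270) = 0.1054 (×19).
W = 17.972004 / 97 = 0.1853.

0.1853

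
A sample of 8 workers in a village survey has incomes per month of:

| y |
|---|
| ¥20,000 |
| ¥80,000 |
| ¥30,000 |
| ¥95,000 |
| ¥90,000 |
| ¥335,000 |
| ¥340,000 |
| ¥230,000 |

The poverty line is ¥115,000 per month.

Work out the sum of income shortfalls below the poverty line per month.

Below z: ¥20,000, ¥30,000, ¥80,000, ¥90,000, ¥95,000 (q = 5 of N = 8).
Individual gaps: 115000−20000 = 95000; 115000−30000 = 85000; 115000−80000 = 35000; 115000−90000 = 25000; 115000−95000 = 20000.
Aggregate gap = ¥260,000.

¥260,000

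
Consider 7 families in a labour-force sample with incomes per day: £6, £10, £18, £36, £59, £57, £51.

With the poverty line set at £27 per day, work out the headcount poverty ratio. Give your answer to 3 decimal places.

3 of the 7 families have income below £27.
H = 3/7 = 0.429.

0.429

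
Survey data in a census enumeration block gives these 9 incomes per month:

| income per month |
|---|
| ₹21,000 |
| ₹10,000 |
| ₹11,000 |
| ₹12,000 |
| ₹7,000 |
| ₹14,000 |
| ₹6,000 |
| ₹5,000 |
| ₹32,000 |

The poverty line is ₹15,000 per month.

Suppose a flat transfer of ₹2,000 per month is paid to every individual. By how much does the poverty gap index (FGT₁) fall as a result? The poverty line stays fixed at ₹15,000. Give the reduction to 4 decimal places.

0.0963

Before: below the line — ₹5,000, ₹6,000, ₹7,000, ₹10,000, ₹11,000, ₹12,000, ₹14,000; poverty gap index (FGT₁) = 0.296296.
After the ₹2,000 transfer: below the line — ₹7,000, ₹8,000, ₹9,000, ₹12,000, ₹13,000, ₹14,000; poverty gap index (FGT₁) = 0.200000.
Reduction = 0.296296 − 0.200000 = 0.0963.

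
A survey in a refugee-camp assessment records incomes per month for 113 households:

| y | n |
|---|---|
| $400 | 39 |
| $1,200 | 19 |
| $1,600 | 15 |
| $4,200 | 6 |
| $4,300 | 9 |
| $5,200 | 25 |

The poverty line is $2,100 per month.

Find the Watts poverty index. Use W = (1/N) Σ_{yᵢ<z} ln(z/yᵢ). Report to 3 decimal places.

0.703

Below z: 39×$400, 19×$1,200, 15×$1,600 (q = 73 of N = 113).
Log gaps: ln(2100/400) = 1.6582 (×39); ln(2100/1200) = 0.5596 (×19); ln(2100/1600) = 0.2719 (×15).
W = 79.382601 / 113 = 0.703.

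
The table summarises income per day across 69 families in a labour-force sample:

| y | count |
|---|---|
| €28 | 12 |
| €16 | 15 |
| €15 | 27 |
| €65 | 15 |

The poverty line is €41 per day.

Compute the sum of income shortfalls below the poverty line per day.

Poor units: 27×€15, 15×€16, 12×€28 (q = 54 of N = 69).
Individual gaps: 27×(41−15) = 702; 15×(41−16) = 375; 12×(41−28) = 156.
Aggregate gap = €1,233.

€1,233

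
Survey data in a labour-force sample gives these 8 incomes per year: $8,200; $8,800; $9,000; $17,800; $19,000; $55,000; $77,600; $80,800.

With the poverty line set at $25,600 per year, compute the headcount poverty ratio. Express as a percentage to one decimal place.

62.5%

5 of the 8 workers have income below $25,600.
H = 5/8 = 62.5%.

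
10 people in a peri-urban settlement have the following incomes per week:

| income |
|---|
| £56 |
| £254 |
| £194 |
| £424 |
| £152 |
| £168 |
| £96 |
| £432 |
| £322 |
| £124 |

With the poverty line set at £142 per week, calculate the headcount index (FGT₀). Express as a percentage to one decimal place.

3 of the 10 people have income below £142.
H = 3/10 = 30.0%.

30.0%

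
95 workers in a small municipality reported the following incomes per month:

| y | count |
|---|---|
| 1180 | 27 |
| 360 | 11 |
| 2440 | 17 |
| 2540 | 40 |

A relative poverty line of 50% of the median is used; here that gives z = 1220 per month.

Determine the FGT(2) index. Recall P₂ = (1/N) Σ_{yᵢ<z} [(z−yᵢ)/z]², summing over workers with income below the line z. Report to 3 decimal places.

Poor units: 11×360, 27×1180 (q = 38 of N = 95).
Shortfall ratios: (1220−360)/1220 = 0.7049 (×11); (1220−1180)/1220 = 0.0328 (×27).
Squared: 0.4969 (×11); 0.0011 (×27).
Sum = 5.495028; P₂ = 5.495028 / 95 = 0.058.

0.058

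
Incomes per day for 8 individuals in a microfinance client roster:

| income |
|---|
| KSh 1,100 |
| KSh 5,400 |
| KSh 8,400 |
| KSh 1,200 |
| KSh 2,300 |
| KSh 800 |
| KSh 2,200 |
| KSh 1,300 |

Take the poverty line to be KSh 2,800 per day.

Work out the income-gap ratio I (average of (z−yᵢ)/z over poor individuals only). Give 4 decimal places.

Below z: KSh 800, KSh 1,100, KSh 1,200, KSh 1,300, KSh 2,200, KSh 2,300 (q = 6 of N = 8).
Shortfall ratios (z−y)/z: 0.7143, 0.6071, 0.5714, 0.5357, 0.2143, 0.1786; sum = 2.821429.
The income-gap ratio divides by q (the poor only): 2.821429 / 6 = 0.4702.

0.4702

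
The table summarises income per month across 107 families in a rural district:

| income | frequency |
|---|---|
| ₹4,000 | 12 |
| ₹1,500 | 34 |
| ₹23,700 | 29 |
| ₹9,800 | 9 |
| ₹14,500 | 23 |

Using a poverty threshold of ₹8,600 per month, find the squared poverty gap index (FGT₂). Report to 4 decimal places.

Poor units: 34×₹1,500, 12×₹4,000 (q = 46 of N = 107).
Shortfall ratios: (8600−1500)/8600 = 0.8256 (×34); (8600−4000)/8600 = 0.5349 (×12).
Squared: 0.6816 (×34); 0.2861 (×12).
Sum = 26.607085; P₂ = 26.607085 / 107 = 0.2487.

0.2487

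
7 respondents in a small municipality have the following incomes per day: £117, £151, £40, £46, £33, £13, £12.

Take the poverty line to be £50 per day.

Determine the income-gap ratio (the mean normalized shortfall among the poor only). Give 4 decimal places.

Below the line: £12, £13, £33, £40, £46 (q = 5 of N = 7).
Relative gaps: 0.7600, 0.7400, 0.3400, 0.2000, 0.0800; sum = 2.120000.
The income-gap ratio divides by q (the poor only): 2.120000 / 5 = 0.4240.

0.4240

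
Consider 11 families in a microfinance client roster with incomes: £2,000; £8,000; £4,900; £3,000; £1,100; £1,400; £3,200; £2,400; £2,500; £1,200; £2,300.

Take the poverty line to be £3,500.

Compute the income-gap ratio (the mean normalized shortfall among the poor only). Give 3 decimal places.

0.394

Below the line: £1,100, £1,200, £1,400, £2,000, £2,300, £2,400, £2,500, £3,000, £3,200 (q = 9 of N = 11).
Shortfall ratios (z−y)/z: 0.6857, 0.6571, 0.6000, 0.4286, 0.3429, 0.3143, 0.2857, 0.1429, 0.0857; sum = 3.542857.
The income-gap ratio divides by q (the poor only): 3.542857 / 9 = 0.394.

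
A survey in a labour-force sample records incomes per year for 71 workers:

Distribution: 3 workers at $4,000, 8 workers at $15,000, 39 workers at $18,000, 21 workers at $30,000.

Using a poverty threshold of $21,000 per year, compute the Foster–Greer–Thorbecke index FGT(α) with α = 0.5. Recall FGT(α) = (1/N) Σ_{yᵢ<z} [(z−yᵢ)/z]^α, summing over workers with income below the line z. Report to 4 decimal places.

0.3059

Below z: 3×$4,000, 8×$15,000, 39×$18,000 (q = 50 of N = 71).
Gap ratios (z−y)/z: (21000−4000)/21000 = 0.8095 (×3); (21000−15000)/21000 = 0.2857 (×8); (21000−18000)/21000 = 0.1429 (×39).
Raised to α = 0.5: 0.89974 (×3); 0.53452 (×8); 0.37796 (×39).
Sum = 21.716001; FGT(0.5) = 21.716001 / 71 = 0.3059.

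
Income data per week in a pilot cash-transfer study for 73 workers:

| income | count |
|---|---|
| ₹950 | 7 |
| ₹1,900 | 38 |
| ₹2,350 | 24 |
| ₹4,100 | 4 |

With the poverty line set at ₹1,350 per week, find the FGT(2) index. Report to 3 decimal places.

Below z: 7×₹950 (q = 7 of N = 73).
Relative gaps: (1350−950)/1350 = 0.2963 (×7).
Squared: 0.0878 (×7).
Sum = 0.614540; P₂ = 0.614540 / 73 = 0.008.

0.008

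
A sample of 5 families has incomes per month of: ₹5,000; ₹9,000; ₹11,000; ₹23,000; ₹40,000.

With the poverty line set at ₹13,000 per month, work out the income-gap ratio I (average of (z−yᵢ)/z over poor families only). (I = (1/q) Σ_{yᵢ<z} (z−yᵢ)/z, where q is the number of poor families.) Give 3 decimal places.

Incomes under z: ₹5,000, ₹9,000, ₹11,000 (q = 3 of N = 5).
Shortfall ratios (z−y)/z: 0.6154, 0.3077, 0.1538; sum = 1.076923.
I averages over the q = 3 poor units only: 1.076923 / 3 = 0.359.

0.359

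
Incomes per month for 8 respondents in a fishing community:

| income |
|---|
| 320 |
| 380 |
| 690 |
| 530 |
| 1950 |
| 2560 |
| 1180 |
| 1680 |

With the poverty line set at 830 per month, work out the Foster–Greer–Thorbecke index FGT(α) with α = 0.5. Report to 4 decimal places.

0.3165

Poor units: 320, 380, 530, 690 (q = 4 of N = 8).
Gap ratios (z−y)/z: (830−320)/830 = 0.6145; (830−380)/830 = 0.5422; (830−530)/830 = 0.3614; (830−690)/830 = 0.1687.
Raised to α = 0.5: 0.78387; 0.73632; 0.60120; 0.41070.
Sum = 2.532099; FGT(0.5) = 2.532099 / 8 = 0.3165.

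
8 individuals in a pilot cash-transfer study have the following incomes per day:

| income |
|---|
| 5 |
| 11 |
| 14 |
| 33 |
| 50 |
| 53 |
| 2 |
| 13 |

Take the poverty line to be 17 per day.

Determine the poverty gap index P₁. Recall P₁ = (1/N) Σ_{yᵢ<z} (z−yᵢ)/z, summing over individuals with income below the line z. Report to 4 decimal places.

Poor units: 2, 5, 11, 13, 14 (q = 5 of N = 8).
Gap ratios (z−y)/z: (17−2)/17 = 0.8824; (17−5)/17 = 0.7059; (17−11)/17 = 0.3529; (17−13)/17 = 0.2353; (17−14)/17 = 0.1765.
Σ = 2.352941. Dividing by the full population N = 8 gives P₁ = 0.2941.

0.2941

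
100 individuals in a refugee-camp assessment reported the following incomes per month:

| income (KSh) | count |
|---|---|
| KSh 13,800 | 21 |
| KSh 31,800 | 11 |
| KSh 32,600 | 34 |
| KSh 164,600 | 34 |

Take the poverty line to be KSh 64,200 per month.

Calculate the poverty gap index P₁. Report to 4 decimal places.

Poor units: 21×KSh 13,800, 11×KSh 31,800, 34×KSh 32,600 (q = 66 of N = 100).
Normalized shortfalls: (64200−13800)/64200 = 0.7850 (×21); (64200−31800)/64200 = 0.5047 (×11); (64200−32600)/64200 = 0.4922 (×34).
Sum of shortfalls = 38.772586; P₁ averages over all N: 38.772586 / 100 = 0.3877.

0.3877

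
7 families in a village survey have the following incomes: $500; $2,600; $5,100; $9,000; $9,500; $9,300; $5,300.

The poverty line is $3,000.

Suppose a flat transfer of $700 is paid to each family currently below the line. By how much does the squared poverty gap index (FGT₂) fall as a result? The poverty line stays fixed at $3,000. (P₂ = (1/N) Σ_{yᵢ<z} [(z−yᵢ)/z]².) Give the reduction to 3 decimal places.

0.050

Before: below the line — $500, $2,600; squared poverty gap index (FGT₂) = 0.10175.
After the $700 transfer: below the line — $1,200; squared poverty gap index (FGT₂) = 0.05143.
Reduction = 0.10175 − 0.05143 = 0.050.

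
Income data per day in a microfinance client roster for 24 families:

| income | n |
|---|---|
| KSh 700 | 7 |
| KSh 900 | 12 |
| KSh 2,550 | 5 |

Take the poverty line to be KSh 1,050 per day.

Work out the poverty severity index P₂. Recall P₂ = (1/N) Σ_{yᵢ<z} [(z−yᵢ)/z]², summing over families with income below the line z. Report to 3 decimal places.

Below z: 7×KSh 700, 12×KSh 900 (q = 19 of N = 24).
Gap ratios (z−y)/z: (1050−700)/1050 = 0.3333 (×7); (1050−900)/1050 = 0.1429 (×12).
Squared: 0.1111 (×7); 0.0204 (×12).
Sum = 1.022676; P₂ = 1.022676 / 24 = 0.043.

0.043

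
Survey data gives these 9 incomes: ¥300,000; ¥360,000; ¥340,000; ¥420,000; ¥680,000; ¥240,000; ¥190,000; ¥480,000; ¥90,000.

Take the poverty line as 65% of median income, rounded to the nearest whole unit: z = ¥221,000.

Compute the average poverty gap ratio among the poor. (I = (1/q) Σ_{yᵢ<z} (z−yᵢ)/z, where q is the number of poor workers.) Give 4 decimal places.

Poor units: ¥90,000, ¥190,000 (q = 2 of N = 9).
Relative gaps: 0.5928, 0.1403; sum = 0.733032.
I averages over the q = 2 poor units only: 0.733032 / 2 = 0.3665.

0.3665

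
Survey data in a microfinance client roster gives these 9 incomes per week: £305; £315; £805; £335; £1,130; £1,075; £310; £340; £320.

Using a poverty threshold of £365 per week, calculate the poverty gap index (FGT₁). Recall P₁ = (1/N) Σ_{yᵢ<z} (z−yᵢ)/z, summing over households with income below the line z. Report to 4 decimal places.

Poor units: £305, £310, £315, £320, £335, £340 (q = 6 of N = 9).
Normalized shortfalls: (365−305)/365 = 0.1644; (365−310)/365 = 0.1507; (365−315)/365 = 0.1370; (365−320)/365 = 0.1233; (365−335)/365 = 0.0822; (365−340)/365 = 0.0685.
Sum of shortfalls = 0.726027; P₁ averages over all N: 0.726027 / 9 = 0.0807.

0.0807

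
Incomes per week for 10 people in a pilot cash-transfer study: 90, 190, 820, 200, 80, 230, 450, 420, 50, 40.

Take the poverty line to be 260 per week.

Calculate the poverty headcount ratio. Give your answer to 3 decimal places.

7 of the 10 people have income below 260.
H = 7/10 = 0.700.

0.700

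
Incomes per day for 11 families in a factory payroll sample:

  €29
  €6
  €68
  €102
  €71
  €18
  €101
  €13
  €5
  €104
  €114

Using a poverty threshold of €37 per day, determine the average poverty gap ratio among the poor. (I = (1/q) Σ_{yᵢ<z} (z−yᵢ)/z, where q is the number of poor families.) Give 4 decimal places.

0.6162

Below z: €5, €6, €13, €18, €29 (q = 5 of N = 11).
Relative gaps: 0.8649, 0.8378, 0.6486, 0.5135, 0.2162; sum = 3.081081.
I averages over the q = 5 poor units only: 3.081081 / 5 = 0.6162.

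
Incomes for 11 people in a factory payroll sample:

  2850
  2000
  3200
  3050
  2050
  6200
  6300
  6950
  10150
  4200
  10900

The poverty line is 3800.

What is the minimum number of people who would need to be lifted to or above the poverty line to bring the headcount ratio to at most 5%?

Currently q = 5 of N = 11 are below the line (H = 0.455).
A headcount ratio of at most 5% allows at most ⌊0.05 × 11⌋ = 0 poor people.
So at least 5 − 0 = 5 must be lifted.

5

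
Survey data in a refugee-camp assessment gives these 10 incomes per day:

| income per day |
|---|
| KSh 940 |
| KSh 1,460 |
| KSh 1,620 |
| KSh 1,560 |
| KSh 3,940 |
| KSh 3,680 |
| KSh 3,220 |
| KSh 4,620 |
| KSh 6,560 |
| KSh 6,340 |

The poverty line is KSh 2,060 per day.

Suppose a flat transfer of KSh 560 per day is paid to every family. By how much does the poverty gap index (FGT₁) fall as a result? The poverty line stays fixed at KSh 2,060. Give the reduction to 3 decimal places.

Before: below the line — KSh 940, KSh 1,460, KSh 1,560, KSh 1,620; poverty gap index (FGT₁) = 0.12913.
After the KSh 560 transfer: below the line — KSh 1,500, KSh 2,020; poverty gap index (FGT₁) = 0.02913.
Reduction = 0.12913 − 0.02913 = 0.100.

0.100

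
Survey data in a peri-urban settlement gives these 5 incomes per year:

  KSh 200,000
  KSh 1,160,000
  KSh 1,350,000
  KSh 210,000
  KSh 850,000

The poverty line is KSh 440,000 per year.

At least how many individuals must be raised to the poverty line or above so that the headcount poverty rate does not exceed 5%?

2

2 of the 5 individuals are poor, so H = 2/5 = 0.400.
A headcount ratio of at most 5% allows at most ⌊0.05 × 5⌋ = 0 poor individuals.
So at least 2 − 0 = 2 must be lifted.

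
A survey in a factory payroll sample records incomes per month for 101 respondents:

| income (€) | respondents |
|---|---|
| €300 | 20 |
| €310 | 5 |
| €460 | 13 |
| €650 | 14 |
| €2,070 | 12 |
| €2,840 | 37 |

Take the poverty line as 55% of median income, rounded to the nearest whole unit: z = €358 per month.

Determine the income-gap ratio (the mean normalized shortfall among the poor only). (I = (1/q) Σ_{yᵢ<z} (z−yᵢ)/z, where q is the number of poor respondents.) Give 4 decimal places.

Poor units: 20×€300, 5×€310 (q = 25 of N = 101).
Shortfall ratios (z−y)/z: 0.1620 (×20), 0.1341 (×5); sum = 3.910615.
I averages over the q = 25 poor units only: 3.910615 / 25 = 0.1564.

0.1564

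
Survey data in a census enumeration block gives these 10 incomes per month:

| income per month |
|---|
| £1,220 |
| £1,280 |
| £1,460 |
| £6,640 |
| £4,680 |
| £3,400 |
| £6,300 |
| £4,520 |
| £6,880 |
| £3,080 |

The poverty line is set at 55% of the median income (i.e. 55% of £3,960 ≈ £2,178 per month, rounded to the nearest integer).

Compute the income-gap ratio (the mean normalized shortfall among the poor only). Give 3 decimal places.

0.394

Below z: £1,220, £1,280, £1,460 (q = 3 of N = 10).
Relative gaps: 0.4399, 0.4123, 0.3297; sum = 1.181818.
I averages over the q = 3 poor units only: 1.181818 / 3 = 0.394.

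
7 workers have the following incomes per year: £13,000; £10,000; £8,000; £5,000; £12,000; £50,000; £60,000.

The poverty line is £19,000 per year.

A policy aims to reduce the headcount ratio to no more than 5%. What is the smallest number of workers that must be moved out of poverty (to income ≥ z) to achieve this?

5 of the 7 workers are poor, so H = 5/7 = 0.714.
A headcount ratio of at most 5% allows at most ⌊0.05 × 7⌋ = 0 poor workers.
So at least 5 − 0 = 5 must be lifted.

5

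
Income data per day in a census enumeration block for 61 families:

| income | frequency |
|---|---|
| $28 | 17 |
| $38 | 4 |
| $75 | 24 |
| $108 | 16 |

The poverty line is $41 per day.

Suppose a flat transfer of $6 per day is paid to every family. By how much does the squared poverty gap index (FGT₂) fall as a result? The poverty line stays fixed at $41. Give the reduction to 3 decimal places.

0.020

Before: below the line — 17×$28, 4×$38; squared poverty gap index (FGT₂) = 0.02837.
After the $6 transfer: below the line — 17×$34; squared poverty gap index (FGT₂) = 0.00812.
Reduction = 0.02837 − 0.00812 = 0.020.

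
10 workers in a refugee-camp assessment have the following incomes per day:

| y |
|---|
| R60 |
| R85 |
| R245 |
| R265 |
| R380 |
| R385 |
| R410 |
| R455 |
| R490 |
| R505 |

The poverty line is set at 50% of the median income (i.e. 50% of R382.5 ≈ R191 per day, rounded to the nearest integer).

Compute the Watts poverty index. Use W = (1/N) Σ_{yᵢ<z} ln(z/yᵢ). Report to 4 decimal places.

Below z: R60, R85 (q = 2 of N = 10).
ln(z/y) terms: ln(191/60) = 1.1579; ln(191/85) = 0.8096.
W = 1.967551 / 10 = 0.1968.

0.1968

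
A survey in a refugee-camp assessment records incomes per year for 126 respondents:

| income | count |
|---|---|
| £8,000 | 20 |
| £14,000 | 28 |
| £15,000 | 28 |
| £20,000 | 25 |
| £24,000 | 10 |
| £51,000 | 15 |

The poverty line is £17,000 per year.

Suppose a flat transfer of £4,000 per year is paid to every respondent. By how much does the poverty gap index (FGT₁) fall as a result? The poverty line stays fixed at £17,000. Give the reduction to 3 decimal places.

0.103

Before: below the line — 20×£8,000, 28×£14,000, 28×£15,000; poverty gap index (FGT₁) = 0.14939.
After the £4,000 transfer: below the line — 20×£12,000; poverty gap index (FGT₁) = 0.04669.
Reduction = 0.14939 − 0.04669 = 0.103.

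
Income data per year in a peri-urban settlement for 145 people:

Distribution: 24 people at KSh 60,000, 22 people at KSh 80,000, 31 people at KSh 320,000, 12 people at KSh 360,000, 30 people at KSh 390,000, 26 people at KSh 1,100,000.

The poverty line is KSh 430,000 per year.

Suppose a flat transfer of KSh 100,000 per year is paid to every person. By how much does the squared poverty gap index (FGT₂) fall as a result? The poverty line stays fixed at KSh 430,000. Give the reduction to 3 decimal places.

Before: below the line — 24×KSh 60,000, 22×KSh 80,000, 31×KSh 320,000, 12×KSh 360,000, 30×KSh 390,000; squared poverty gap index (FGT₂) = 0.24104.
After the KSh 100,000 transfer: below the line — 24×KSh 160,000, 22×KSh 180,000, 31×KSh 420,000; squared poverty gap index (FGT₂) = 0.11666.
Reduction = 0.24104 − 0.11666 = 0.124.

0.124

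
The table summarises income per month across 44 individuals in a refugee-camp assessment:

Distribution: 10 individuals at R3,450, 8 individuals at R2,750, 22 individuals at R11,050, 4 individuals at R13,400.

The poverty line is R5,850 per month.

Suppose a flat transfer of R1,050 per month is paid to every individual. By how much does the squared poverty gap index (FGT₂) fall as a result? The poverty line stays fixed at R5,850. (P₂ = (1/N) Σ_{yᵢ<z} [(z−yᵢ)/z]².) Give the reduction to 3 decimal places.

0.055

Before: below the line — 8×R2,750, 10×R3,450; squared poverty gap index (FGT₂) = 0.08931.
After the R1,050 transfer: below the line — 8×R3,800, 10×R4,500; squared poverty gap index (FGT₂) = 0.03443.
Reduction = 0.08931 − 0.03443 = 0.055.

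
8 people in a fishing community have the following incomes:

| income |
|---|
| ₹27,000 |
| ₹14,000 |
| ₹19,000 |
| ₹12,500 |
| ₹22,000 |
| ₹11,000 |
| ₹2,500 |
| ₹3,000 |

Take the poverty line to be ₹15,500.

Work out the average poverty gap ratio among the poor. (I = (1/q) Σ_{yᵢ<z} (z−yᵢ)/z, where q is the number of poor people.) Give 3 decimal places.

Poor units: ₹2,500, ₹3,000, ₹11,000, ₹12,500, ₹14,000 (q = 5 of N = 8).
Shortfall ratios (z−y)/z: 0.8387, 0.8065, 0.2903, 0.1935, 0.0968; sum = 2.225806.
The income-gap ratio divides by q (the poor only): 2.225806 / 5 = 0.445.

0.445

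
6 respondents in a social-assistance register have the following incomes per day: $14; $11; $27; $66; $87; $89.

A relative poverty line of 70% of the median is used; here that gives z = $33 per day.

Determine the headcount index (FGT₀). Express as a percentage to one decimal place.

3 of the 6 respondents have income below $33.
H = 3/6 = 50.0%.

50.0%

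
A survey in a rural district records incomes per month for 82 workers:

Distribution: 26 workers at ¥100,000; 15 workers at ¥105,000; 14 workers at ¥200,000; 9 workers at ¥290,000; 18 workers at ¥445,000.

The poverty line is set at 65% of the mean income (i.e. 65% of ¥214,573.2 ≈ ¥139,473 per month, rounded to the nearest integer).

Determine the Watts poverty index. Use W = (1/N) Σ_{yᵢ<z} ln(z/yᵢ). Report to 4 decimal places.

0.1574

Poor units: 26×¥100,000, 15×¥105,000 (q = 41 of N = 82).
Log shortfalls: ln(139473/100000) = 0.3327 (×26); ln(139473/105000) = 0.2839 (×15).
W = 12.908882 / 82 = 0.1574.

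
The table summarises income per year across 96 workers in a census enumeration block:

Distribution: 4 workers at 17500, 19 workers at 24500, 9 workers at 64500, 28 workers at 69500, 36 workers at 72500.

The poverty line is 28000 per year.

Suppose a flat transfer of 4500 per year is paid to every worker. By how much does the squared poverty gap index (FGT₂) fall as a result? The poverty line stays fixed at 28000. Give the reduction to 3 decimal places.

0.007

Before: below the line — 4×17500, 19×24500; squared poverty gap index (FGT₂) = 0.00895.
After the 4500 transfer: below the line — 4×22000; squared poverty gap index (FGT₂) = 0.00191.
Reduction = 0.00895 − 0.00191 = 0.007.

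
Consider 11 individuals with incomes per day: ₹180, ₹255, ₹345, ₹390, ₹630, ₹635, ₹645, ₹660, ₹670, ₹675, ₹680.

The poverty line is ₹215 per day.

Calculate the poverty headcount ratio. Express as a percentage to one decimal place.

9.1%

1 of the 11 individuals have income below ₹215.
H = 1/11 = 9.1%.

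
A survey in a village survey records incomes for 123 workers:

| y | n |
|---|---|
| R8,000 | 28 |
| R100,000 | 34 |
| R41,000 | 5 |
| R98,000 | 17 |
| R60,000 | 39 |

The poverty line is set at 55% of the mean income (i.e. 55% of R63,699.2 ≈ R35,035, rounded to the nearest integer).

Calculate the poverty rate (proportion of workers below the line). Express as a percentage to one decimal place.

28 of the 123 workers have income below R35,035.
H = 28/123 = 22.8%.

22.8%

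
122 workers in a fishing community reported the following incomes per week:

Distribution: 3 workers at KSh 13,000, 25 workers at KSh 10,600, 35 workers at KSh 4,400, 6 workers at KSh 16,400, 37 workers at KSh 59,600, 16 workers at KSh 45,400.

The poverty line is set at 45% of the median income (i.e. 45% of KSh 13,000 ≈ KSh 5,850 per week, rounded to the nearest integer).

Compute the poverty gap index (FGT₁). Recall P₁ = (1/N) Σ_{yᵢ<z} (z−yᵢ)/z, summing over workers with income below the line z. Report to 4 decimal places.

Poor units: 35×KSh 4,400 (q = 35 of N = 122).
Gap ratios (z−y)/z: (5850−4400)/5850 = 0.2479 (×35).
Σ = 8.675214. Dividing by the full population N = 122 gives P₁ = 0.0711.

0.0711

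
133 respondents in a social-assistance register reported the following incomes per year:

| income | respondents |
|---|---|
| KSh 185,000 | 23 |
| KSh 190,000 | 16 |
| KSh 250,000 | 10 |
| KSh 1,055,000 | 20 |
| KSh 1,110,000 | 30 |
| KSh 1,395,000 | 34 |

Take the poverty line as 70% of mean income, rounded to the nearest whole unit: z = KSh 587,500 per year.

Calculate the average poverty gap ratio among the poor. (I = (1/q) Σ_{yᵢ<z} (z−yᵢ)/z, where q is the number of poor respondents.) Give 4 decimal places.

0.6597

Poor units: 23×KSh 185,000, 16×KSh 190,000, 10×KSh 250,000 (q = 49 of N = 133).
Shortfall ratios (z−y)/z: 0.6851 (×23), 0.6766 (×16), 0.5745 (×10); sum = 32.327660.
The income-gap ratio divides by q (the poor only): 32.327660 / 49 = 0.6597.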